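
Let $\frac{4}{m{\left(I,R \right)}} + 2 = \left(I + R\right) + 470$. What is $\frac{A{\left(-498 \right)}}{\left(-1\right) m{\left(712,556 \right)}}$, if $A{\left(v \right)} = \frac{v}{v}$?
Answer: $-434$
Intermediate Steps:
$m{\left(I,R \right)} = \frac{4}{468 + I + R}$ ($m{\left(I,R \right)} = \frac{4}{-2 + \left(\left(I + R\right) + 470\right)} = \frac{4}{-2 + \left(470 + I + R\right)} = \frac{4}{468 + I + R}$)
$A{\left(v \right)} = 1$
$\frac{A{\left(-498 \right)}}{\left(-1\right) m{\left(712,556 \right)}} = 1 \frac{1}{\left(-1\right) \frac{4}{468 + 712 + 556}} = 1 \frac{1}{\left(-1\right) \frac{4}{1736}} = 1 \frac{1}{\left(-1\right) 4 \cdot \frac{1}{1736}} = 1 \frac{1}{\left(-1\right) \frac{1}{434}} = 1 \frac{1}{- \frac{1}{434}} = 1 \left(-434\right) = -434$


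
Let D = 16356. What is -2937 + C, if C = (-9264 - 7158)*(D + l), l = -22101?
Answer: 94341453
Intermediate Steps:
C = 94344390 (C = (-9264 - 7158)*(16356 - 22101) = -16422*(-5745) = 94344390)
-2937 + C = -2937 + 94344390 = 94341453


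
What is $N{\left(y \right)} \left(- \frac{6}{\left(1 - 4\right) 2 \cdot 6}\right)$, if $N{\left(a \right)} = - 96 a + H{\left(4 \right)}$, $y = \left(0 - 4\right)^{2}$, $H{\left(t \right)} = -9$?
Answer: $- \frac{515}{2} \approx -257.5$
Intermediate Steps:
$y = 16$ ($y = \left(-4\right)^{2} = 16$)
$N{\left(a \right)} = -9 - 96 a$ ($N{\left(a \right)} = - 96 a - 9 = -9 - 96 a$)
$N{\left(y \right)} \left(- \frac{6}{\left(1 - 4\right) 2 \cdot 6}\right) = \left(-9 - 1536\right) \left(- \frac{6}{\left(1 - 4\right) 2 \cdot 6}\right) = \left(-9 - 1536\right) \left(- \frac{6}{\left(-3\right) 2 \cdot 6}\right) = - 1545 \left(- \frac{6}{\left(-6\right) 6}\right) = - 1545 \left(- \frac{6}{-36}\right) = - 1545 \left(- \frac{6 \left(-1\right)}{36}\right) = - 1545 \left(\left(-1\right) \left(- \frac{1}{6}\right)\right) = \left(-1545\right) \frac{1}{6} = - \frac{515}{2}$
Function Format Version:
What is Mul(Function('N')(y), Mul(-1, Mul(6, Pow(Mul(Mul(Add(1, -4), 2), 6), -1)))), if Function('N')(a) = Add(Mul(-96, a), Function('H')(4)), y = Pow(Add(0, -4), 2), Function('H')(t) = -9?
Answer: Rational(-515, 2) ≈ -257.50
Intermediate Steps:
y = 16 (y = Pow(-4, 2) = 16)
Function('N')(a) = Add(-9, Mul(-96, a)) (Function('N')(a) = Add(Mul(-96, a), -9) = Add(-9, Mul(-96, a)))
Mul(Function('N')(y), Mul(-1, Mul(6, Pow(Mul(Mul(Add(1, -4), 2), 6), -1)))) = Mul(Add(-9, Mul(-96, 16)), Mul(-1, Mul(6, Pow(Mul(Mul(Add(1, -4), 2), 6), -1)))) = Mul(Add(-9, -1536), Mul(-1, Mul(6, Pow(Mul(Mul(-3, 2), 6), -1)))) = Mul(-1545, Mul(-1, Mul(6, Pow(Mul(-6, 6), -1)))) = Mul(-1545, Mul(-1, Mul(6, Pow(-36, -1)))) = Mul(-1545, Mul(-1, Mul(6, Rational(-1, 36)))) = Mul(-1545, Mul(-1, Rational(-1, 6))) = Mul(-1545, Rational(1, 6)) = Rational(-515, 2)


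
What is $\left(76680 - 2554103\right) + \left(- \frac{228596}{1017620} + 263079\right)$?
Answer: $- \frac{563340242469}{254405} \approx -2.2143 \cdot 10^{6}$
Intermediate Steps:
$\left(76680 - 2554103\right) + \left(- \frac{228596}{1017620} + 263079\right) = -2477423 + \left(\left(-228596\right) \frac{1}{1017620} + 263079\right) = -2477423 + \left(- \frac{57149}{254405} + 263079\right) = -2477423 + \frac{66928555846}{254405} = - \frac{563340242469}{254405}$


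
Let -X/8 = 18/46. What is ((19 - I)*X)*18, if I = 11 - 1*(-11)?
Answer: 3888/23 ≈ 169.04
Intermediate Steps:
X = -72/23 (X = -144/46 = -8*9/23 = -72/23 ≈ -3.1304)
I = 22 (I = 11 + 11 = 22)
((19 - I)*X)*18 = ((19 - 1*22)*(-72/23))*18 = ((19 - 22)*(-72/23))*18 = -3*(-72/23)*18 = (216/23)*18 = 3888/23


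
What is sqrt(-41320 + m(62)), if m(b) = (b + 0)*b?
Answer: 6*I*sqrt(1041) ≈ 193.59*I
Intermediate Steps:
m(b) = b**2 (m(b) = b*b = b**2)
sqrt(-41320 + m(62)) = sqrt(-41320 + 62**2) = sqrt(-41320 + 3844) = sqrt(-37476) = 6*I*sqrt(1041)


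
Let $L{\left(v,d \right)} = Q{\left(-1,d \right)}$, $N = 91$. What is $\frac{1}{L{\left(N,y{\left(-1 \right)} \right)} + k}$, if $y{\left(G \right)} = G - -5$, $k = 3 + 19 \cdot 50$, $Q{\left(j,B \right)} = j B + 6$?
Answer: $\frac{1}{955} \approx 0.0010471$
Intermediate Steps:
$Q{\left(j,B \right)} = 6 + B j$ ($Q{\left(j,B \right)} = B j + 6 = 6 + B j$)
$k = 953$ ($k = 3 + 950 = 953$)
$y{\left(G \right)} = 5 + G$ ($y{\left(G \right)} = G + 5 = 5 + G$)
$L{\left(v,d \right)} = 6 - d$ ($L{\left(v,d \right)} = 6 + d \left(-1\right) = 6 - d$)
$\frac{1}{L{\left(N,y{\left(-1 \right)} \right)} + k} = \frac{1}{\left(6 - \left(5 - 1\right)\right) + 953} = \frac{1}{\left(6 - 4\right) + 953} = \frac{1}{2 + 953} = \frac{1}{955}$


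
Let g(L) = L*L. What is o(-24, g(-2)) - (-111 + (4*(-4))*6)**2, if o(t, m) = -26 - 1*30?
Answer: -42905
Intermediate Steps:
g(L) = L**2
o(t, m) = -56 (o(t, m) = -26 - 30 = -56)
o(-24, g(-2)) - (-111 + (4*(-4))*6)**2 = -56 - (-111 + (4*(-4))*6)**2 = -56 - (-111 - 16*6)**2 = -56 - (-111 - 96)**2 = -56 - 1*(-207)**2 = -56 - 1*42849 = -56 - 42849 = -42905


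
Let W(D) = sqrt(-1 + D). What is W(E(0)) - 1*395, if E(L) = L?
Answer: -395 + I ≈ -395.0 + 1.0*I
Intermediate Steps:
W(E(0)) - 1*395 = sqrt(-1 + 0) - 1*395 = sqrt(-1) - 395 = I - 395 = -395 + I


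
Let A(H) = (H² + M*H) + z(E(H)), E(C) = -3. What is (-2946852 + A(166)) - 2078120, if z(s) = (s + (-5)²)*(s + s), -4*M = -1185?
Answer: -9896741/2 ≈ -4.9484e+6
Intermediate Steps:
M = 1185/4 (M = -¼*(-1185) = 1185/4 ≈ 296.25)
z(s) = 2*s*(25 + s) (z(s) = (s + 25)*(2*s) = (25 + s)*(2*s) = 2*s*(25 + s))
A(H) = -132 + H² + 1185*H/4 (A(H) = (H² + 1185*H/4) + 2*(-3)*(25 - 3) = (H² + 1185*H/4) + 2*(-3)*22 = (H² + 1185*H/4) - 132 = -132 + H² + 1185*H/4)
(-2946852 + A(166)) - 2078120 = (-2946852 + (-132 + 166² + (1185/4)*166)) - 2078120 = (-2946852 + (-132 + 27556 + 98355/2)) - 2078120 = (-2946852 + 153203/2) - 2078120 = -5740501/2 - 2078120 = -9896741/2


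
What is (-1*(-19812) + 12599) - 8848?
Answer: 23563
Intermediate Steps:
(-1*(-19812) + 12599) - 8848 = (19812 + 12599) - 8848 = 32411 - 8848 = 23563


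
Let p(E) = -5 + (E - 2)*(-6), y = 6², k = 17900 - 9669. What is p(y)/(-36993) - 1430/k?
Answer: -244879/1456887 ≈ -0.16808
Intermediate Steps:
k = 8231
y = 36
p(E) = 7 - 6*E (p(E) = -5 + (-2 + E)*(-6) = -5 + (12 - 6*E) = 7 - 6*E)
p(y)/(-36993) - 1430/k = (7 - 6*36)/(-36993) - 1430/8231 = (7 - 216)*(-1/36993) - 1430*1/8231 = -209*(-1/36993) - 1430/8231 = 1/177 - 1430/8231 = -244879/1456887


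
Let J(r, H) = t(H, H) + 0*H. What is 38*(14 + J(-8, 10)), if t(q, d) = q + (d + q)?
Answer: 1672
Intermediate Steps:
t(q, d) = d + 2*q
J(r, H) = 3*H (J(r, H) = (H + 2*H) + 0*H = 3*H + 0 = 3*H)
38*(14 + J(-8, 10)) = 38*(14 + 3*10) = 38*(14 + 30) = 38*44 = 1672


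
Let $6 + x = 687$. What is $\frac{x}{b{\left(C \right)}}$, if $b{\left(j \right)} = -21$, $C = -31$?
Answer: $- \frac{227}{7} \approx -32.429$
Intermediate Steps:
$x = 681$ ($x = -6 + 687 = 681$)
$\frac{x}{b{\left(C \right)}} = \frac{681}{-21} = 681 \left(- \frac{1}{21}\right) = - \frac{227}{7}$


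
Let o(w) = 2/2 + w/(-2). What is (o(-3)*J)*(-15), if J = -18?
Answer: 675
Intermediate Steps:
o(w) = 1 - w/2 (o(w) = 2*(½) + w*(-½) = 1 - w/2)
(o(-3)*J)*(-15) = ((1 - ½*(-3))*(-18))*(-15) = ((1 + 3/2)*(-18))*(-15) = ((5/2)*(-18))*(-15) = -45*(-15) = 675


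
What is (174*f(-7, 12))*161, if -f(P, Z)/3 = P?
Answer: 588294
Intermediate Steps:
f(P, Z) = -3*P
(174*f(-7, 12))*161 = (174*(-3*(-7)))*161 = (174*21)*161 = 3654*161 = 588294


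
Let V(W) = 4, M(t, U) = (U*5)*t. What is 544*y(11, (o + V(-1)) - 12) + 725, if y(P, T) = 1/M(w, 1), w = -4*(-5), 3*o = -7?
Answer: 18261/25 ≈ 730.44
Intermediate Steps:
o = -7/3 (o = (1/3)*(-7) = -7/3 ≈ -2.3333)
w = 20
M(t, U) = 5*U*t (M(t, U) = (5*U)*t = 5*U*t)
y(P, T) = 1/100 (y(P, T) = 1/(5*1*20) = 1/100)
544*y(11, (o + V(-1)) - 12) + 725 = 544*(1/100) + 725 = 136/25 + 725 = 18261/25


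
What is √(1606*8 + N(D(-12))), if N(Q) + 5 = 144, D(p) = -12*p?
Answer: 3*√1443 ≈ 113.96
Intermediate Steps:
N(Q) = 139 (N(Q) = -5 + 144 = 139)
√(1606*8 + N(D(-12))) = √(1606*8 + 139) = √(12848 + 139) = √12987 = 3*√1443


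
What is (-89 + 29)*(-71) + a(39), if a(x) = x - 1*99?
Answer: 4200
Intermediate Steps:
a(x) = -99 + x (a(x) = x - 99 = -99 + x)
(-89 + 29)*(-71) + a(39) = (-89 + 29)*(-71) + (-99 + 39) = -60*(-71) - 60 = 4260 - 60 = 4200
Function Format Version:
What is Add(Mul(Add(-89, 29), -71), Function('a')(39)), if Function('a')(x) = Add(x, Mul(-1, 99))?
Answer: 4200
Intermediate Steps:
Function('a')(x) = Add(-99, x) (Function('a')(x) = Add(x, -99) = Add(-99, x))
Add(Mul(Add(-89, 29), -71), Function('a')(39)) = Add(Mul(Add(-89, 29), -71), Add(-99, 39)) = Add(Mul(-60, -71), -60) = Add(4260, -60) = 4200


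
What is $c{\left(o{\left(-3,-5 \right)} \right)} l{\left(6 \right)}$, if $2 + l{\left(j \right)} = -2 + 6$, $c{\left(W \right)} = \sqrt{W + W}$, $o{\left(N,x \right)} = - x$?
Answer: $2 \sqrt{10} \approx 6.3246$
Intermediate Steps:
$c{\left(W \right)} = \sqrt{2} \sqrt{W}$ ($c{\left(W \right)} = \sqrt{2 W} = \sqrt{2} \sqrt{W}$)
$l{\left(j \right)} = 2$ ($l{\left(j \right)} = -2 + \left(-2 + 6\right) = -2 + 4 = 2$)
$c{\left(o{\left(-3,-5 \right)} \right)} l{\left(6 \right)} = \sqrt{2} \sqrt{\left(-1\right) \left(-5\right)} 2 = \sqrt{2} \sqrt{5} \cdot 2 = \sqrt{10} \cdot 2 = 2 \sqrt{10}$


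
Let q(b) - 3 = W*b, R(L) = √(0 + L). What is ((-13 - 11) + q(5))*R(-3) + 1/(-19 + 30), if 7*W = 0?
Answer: 1/11 - 21*I*√3 ≈ 0.090909 - 36.373*I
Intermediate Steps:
W = 0 (W = (⅐)*0 = 0)
R(L) = √L
q(b) = 3 (q(b) = 3 + 0*b = 3 + 0 = 3)
((-13 - 11) + q(5))*R(-3) + 1/(-19 + 30) = ((-13 - 11) + 3)*√(-3) + 1/(-19 + 30) = (-24 + 3)*(I*√3) + 1/11 = -21*I*√3 + 1/11 = 1/11 - 21*I*√3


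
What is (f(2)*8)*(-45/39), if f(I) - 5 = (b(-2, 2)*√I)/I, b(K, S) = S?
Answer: -600/13 - 120*√2/13 ≈ -59.208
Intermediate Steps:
f(I) = 5 + 2/√I (f(I) = 5 + (2*√I)/I = 5 + 2/√I)
(f(2)*8)*(-45/39) = ((5 + 2/√2)*8)*(-45/39) = ((5 + 2*(√2/2))*8)*(-45*1/39) = ((5 + √2)*8)*(-15/13) = (40 + 8*√2)*(-15/13) = -600/13 - 120*√2/13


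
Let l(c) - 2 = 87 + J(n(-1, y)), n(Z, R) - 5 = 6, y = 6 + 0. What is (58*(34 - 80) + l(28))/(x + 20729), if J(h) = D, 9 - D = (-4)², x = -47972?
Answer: 862/9081 ≈ 0.094923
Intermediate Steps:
y = 6
n(Z, R) = 11 (n(Z, R) = 5 + 6 = 11)
D = -7 (D = 9 - 1*(-4)² = 9 - 1*16 = 9 - 16 = -7)
J(h) = -7
l(c) = 82 (l(c) = 2 + (87 - 7) = 2 + 80 = 82)
(58*(34 - 80) + l(28))/(x + 20729) = (58*(34 - 80) + 82)/(-47972 + 20729) = (58*(-46) + 82)/(-27243) = (-2668 + 82)*(-1/27243) = -2586*(-1/27243) = 862/9081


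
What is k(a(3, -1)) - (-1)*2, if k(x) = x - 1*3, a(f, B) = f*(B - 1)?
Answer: -7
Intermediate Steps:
a(f, B) = f*(-1 + B)
k(x) = -3 + x (k(x) = x - 3 = -3 + x)
k(a(3, -1)) - (-1)*2 = (-3 + 3*(-1 - 1)) - (-1)*2 = (-3 + 3*(-2)) - 1*(-2) = (-3 - 6) + 2 = -9 + 2 = -7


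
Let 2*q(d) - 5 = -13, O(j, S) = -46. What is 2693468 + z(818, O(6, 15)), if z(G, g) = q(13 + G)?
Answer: 2693464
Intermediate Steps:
q(d) = -4 (q(d) = 5/2 + (½)*(-13) = 5/2 - 13/2 = -4)
z(G, g) = -4
2693468 + z(818, O(6, 15)) = 2693468 - 4 = 2693464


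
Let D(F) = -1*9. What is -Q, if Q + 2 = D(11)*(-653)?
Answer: -5875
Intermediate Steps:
D(F) = -9
Q = 5875 (Q = -2 - 9*(-653) = -2 + 5877 = 5875)
-Q = -1*5875 = -5875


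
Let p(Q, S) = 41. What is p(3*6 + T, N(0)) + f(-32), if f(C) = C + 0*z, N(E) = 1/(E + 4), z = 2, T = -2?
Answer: 9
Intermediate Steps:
N(E) = 1/(4 + E)
f(C) = C (f(C) = C + 0*2 = C + 0 = C)
p(3*6 + T, N(0)) + f(-32) = 41 - 32 = 9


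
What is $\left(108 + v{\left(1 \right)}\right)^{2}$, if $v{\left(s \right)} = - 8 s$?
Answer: $10000$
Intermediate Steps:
$\left(108 + v{\left(1 \right)}\right)^{2} = \left(108 - 8\right)^{2} = 100^{2} = 10000$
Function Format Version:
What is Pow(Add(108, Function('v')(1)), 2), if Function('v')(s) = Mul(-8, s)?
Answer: 10000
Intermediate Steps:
Pow(Add(108, Function('v')(1)), 2) = Pow(Add(108, Mul(-8, 1)), 2) = Pow(Add(108, -8), 2) = Pow(100, 2) = 10000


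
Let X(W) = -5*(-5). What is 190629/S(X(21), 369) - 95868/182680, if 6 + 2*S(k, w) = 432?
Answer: 2900307153/3242570 ≈ 894.45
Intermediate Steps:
X(W) = 25
S(k, w) = 213 (S(k, w) = -3 + (1/2)*432 = -3 + 216 = 213)
190629/S(X(21), 369) - 95868/182680 = 190629/213 - 95868/182680 = 190629*(1/213) - 95868*1/182680 = 63543/71 - 23967/45670 = 2900307153/3242570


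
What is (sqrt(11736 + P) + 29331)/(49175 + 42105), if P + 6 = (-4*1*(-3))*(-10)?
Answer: 29331/91280 + 3*sqrt(1290)/91280 ≈ 0.32251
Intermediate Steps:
P = -126 (P = -6 + (-4*1*(-3))*(-10) = -6 - 4*(-3)*(-10) = -6 + 12*(-10) = -6 - 120 = -126)
(sqrt(11736 + P) + 29331)/(49175 + 42105) = (sqrt(11736 - 126) + 29331)/(49175 + 42105) = (sqrt(11610) + 29331)/91280 = (3*sqrt(1290) + 29331)*(1/91280) = (29331 + 3*sqrt(1290))*(1/91280) = 29331/91280 + 3*sqrt(1290)/91280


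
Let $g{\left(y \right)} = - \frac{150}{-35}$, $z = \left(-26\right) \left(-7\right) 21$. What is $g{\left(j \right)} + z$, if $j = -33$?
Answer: $\frac{26784}{7} \approx 3826.3$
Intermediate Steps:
$z = 3822$ ($z = 182 \cdot 21 = 3822$)
$g{\left(y \right)} = \frac{30}{7}$ ($g{\left(y \right)} = \left(-150\right) \left(- \frac{1}{35}\right) = \frac{30}{7}$)
$g{\left(j \right)} + z = \frac{30}{7} + 3822 = \frac{26784}{7}$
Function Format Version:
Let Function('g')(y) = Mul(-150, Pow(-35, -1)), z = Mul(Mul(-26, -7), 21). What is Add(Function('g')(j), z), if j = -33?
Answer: Rational(26784, 7) ≈ 3826.3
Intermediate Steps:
z = 3822 (z = Mul(182, 21) = 3822)
Function('g')(y) = Rational(30, 7) (Function('g')(y) = Mul(-150, Rational(-1, 35)) = Rational(30, 7))
Add(Function('g')(j), z) = Add(Rational(30, 7), 3822) = Rational(26784, 7)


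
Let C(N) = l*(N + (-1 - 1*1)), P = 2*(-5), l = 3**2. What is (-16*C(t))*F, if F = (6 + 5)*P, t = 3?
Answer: 15840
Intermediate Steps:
l = 9
P = -10
F = -110 (F = (6 + 5)*(-10) = 11*(-10) = -110)
C(N) = -18 + 9*N (C(N) = 9*(N + (-1 - 1*1)) = 9*(N + (-1 - 1)) = 9*(N - 2) = 9*(-2 + N) = -18 + 9*N)
(-16*C(t))*F = -16*(-18 + 9*3)*(-110) = -16*(-18 + 27)*(-110) = -16*9*(-110) = -144*(-110) = 15840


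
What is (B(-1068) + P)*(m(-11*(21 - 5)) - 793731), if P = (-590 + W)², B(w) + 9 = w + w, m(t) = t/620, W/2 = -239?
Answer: -140065191741171/155 ≈ -9.0365e+11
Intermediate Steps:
W = -478 (W = 2*(-239) = -478)
m(t) = t/620 (m(t) = t*(1/620) = t/620)
B(w) = -9 + 2*w (B(w) = -9 + (w + w) = -9 + 2*w)
P = 1140624 (P = (-590 - 478)² = (-1068)² = 1140624)
(B(-1068) + P)*(m(-11*(21 - 5)) - 793731) = ((-9 + 2*(-1068)) + 1140624)*((-11*(21 - 5))/620 - 793731) = ((-9 - 2136) + 1140624)*((-11*16)/620 - 793731) = (-2145 + 1140624)*((1/620)*(-176) - 793731) = 1138479*(-44/155 - 793731) = 1138479*(-123028349/155) = -140065191741171/155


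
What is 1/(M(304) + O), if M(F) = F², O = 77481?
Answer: 1/169897 ≈ 5.8859e-6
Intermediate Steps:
1/(M(304) + O) = 1/(304² + 77481) = 1/(92416 + 77481) = 1/169897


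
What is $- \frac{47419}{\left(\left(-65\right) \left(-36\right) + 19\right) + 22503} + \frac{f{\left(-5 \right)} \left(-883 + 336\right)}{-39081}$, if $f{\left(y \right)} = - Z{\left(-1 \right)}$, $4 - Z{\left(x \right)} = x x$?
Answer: $- \frac{631326827}{323877274} \approx -1.9493$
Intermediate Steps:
$Z{\left(x \right)} = 4 - x^{2}$ ($Z{\left(x \right)} = 4 - x x = 4 - x^{2}$)
$f{\left(y \right)} = -3$ ($f{\left(y \right)} = - (4 - \left(-1\right)^{2}) = - (4 - 1) = \left(-1\right) 3 = -3$)
$- \frac{47419}{\left(\left(-65\right) \left(-36\right) + 19\right) + 22503} + \frac{f{\left(-5 \right)} \left(-883 + 336\right)}{-39081} = - \frac{47419}{\left(\left(-65\right) \left(-36\right) + 19\right) + 22503} + \frac{\left(-3\right) \left(-883 + 336\right)}{-39081} = - \frac{47419}{\left(2340 + 19\right) + 22503} + \left(-3\right) \left(-547\right) \left(- \frac{1}{39081}\right) = - \frac{47419}{2359 + 22503} + 1641 \left(- \frac{1}{39081}\right) = - \frac{47419}{24862} - \frac{547}{13027} = - \frac{631326827}{323877274}$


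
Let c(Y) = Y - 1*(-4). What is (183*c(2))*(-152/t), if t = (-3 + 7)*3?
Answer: -13908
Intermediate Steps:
c(Y) = 4 + Y (c(Y) = Y + 4 = 4 + Y)
t = 12 (t = 4*3 = 12)
(183*c(2))*(-152/t) = (183*(4 + 2))*(-152/12) = (183*6)*(-152*1/12) = 1098*(-38/3) = -13908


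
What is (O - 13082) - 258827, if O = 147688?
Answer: -124221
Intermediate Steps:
(O - 13082) - 258827 = (147688 - 13082) - 258827 = 134606 - 258827 = -124221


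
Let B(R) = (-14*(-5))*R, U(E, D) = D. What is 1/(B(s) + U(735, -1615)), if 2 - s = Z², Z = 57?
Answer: -1/228905 ≈ -4.3686e-6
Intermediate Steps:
s = -3247 (s = 2 - 1*57² = 2 - 1*3249 = 2 - 3249 = -3247)
B(R) = 70*R
1/(B(s) + U(735, -1615)) = 1/(70*(-3247) - 1615) = 1/(-227290 - 1615) = 1/(-228905) = -1/228905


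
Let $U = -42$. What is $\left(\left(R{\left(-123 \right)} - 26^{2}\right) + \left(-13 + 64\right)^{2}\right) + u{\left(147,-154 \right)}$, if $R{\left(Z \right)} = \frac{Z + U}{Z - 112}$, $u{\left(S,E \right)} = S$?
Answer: $\frac{97417}{47} \approx 2072.7$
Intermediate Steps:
$R{\left(Z \right)} = \frac{-42 + Z}{-112 + Z}$ ($R{\left(Z \right)} = \frac{Z - 42}{Z - 112} = \frac{-42 + Z}{-112 + Z}$)
$\left(\left(R{\left(-123 \right)} - 26^{2}\right) + \left(-13 + 64\right)^{2}\right) + u{\left(147,-154 \right)} = \left(\left(\frac{-42 - 123}{-112 - 123} - 26^{2}\right) + \left(-13 + 64\right)^{2}\right) + 147 = \left(\left(\frac{1}{-235} \left(-165\right) - 676\right) + 51^{2}\right) + 147 = \left(\left(\left(- \frac{1}{235}\right) \left(-165\right) - 676\right) + 2601\right) + 147 = \left(\left(\frac{33}{47} - 676\right) + 2601\right) + 147 = \left(- \frac{31739}{47} + 2601\right) + 147 = \frac{90508}{47} + 147 = \frac{97417}{47}$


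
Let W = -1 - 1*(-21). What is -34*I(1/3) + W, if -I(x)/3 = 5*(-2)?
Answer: -1000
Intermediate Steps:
I(x) = 30 (I(x) = -15*(-2) = -3*(-10) = 30)
W = 20 (W = -1 + 21 = 20)
-34*I(1/3) + W = -34*30 + 20 = -1020 + 20 = -1000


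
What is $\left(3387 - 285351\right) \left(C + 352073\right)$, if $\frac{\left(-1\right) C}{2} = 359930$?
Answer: $103702693668$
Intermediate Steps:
$C = -719860$ ($C = \left(-2\right) 359930 = -719860$)
$\left(3387 - 285351\right) \left(C + 352073\right) = \left(3387 - 285351\right) \left(-719860 + 352073\right) = \left(-281964\right) \left(-367787\right) = 103702693668$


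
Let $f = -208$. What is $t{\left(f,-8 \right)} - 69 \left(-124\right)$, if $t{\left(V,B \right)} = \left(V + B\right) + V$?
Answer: $8132$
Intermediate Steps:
$t{\left(V,B \right)} = B + 2 V$ ($t{\left(V,B \right)} = \left(B + V\right) + V = B + 2 V$)
$t{\left(f,-8 \right)} - 69 \left(-124\right) = \left(-8 + 2 \left(-208\right)\right) - 69 \left(-124\right) = \left(-8 - 416\right) - -8556 = -424 + 8556 = 8132$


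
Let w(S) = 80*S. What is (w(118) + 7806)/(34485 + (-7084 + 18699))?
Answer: 8623/23050 ≈ 0.37410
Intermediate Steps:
(w(118) + 7806)/(34485 + (-7084 + 18699)) = (80*118 + 7806)/(34485 + (-7084 + 18699)) = (9440 + 7806)/(34485 + 11615) = 17246/46100 = 17246*(1/46100) = 8623/23050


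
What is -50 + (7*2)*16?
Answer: 174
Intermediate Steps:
-50 + (7*2)*16 = -50 + 14*16 = -50 + 224 = 174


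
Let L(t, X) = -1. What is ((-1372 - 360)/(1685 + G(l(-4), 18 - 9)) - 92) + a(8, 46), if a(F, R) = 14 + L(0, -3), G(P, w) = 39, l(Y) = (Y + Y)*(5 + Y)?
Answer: -34482/431 ≈ -80.005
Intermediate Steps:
l(Y) = 2*Y*(5 + Y) (l(Y) = (2*Y)*(5 + Y) = 2*Y*(5 + Y))
a(F, R) = 13 (a(F, R) = 14 - 1 = 13)
((-1372 - 360)/(1685 + G(l(-4), 18 - 9)) - 92) + a(8, 46) = ((-1372 - 360)/(1685 + 39) - 92) + 13 = (-1732/1724 - 92) + 13 = (-1732*1/1724 - 92) + 13 = (-433/431 - 92) + 13 = -40085/431 + 13 = -34482/431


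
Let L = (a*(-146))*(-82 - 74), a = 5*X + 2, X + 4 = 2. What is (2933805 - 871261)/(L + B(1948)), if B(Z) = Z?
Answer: -515636/45065 ≈ -11.442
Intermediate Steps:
X = -2 (X = -4 + 2 = -2)
a = -8 (a = 5*(-2) + 2 = -10 + 2 = -8)
L = -182208 (L = (-8*(-146))*(-82 - 74) = 1168*(-156) = -182208)
(2933805 - 871261)/(L + B(1948)) = (2933805 - 871261)/(-182208 + 1948) = 2062544/(-180260) = 2062544*(-1/180260) = -515636/45065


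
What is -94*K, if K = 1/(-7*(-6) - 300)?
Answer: 47/129 ≈ 0.36434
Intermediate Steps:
K = -1/258 (K = 1/(42 - 300) = 1/(-258) = -1/258 ≈ -0.0038760)
-94*K = -94*(-1/258) = 47/129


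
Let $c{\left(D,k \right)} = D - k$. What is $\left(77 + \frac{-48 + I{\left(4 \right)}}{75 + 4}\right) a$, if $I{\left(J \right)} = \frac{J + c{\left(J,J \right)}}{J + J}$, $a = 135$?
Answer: $\frac{1629585}{158} \approx 10314.0$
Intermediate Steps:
$I{\left(J \right)} = \frac{1}{2}$ ($I{\left(J \right)} = \frac{J + \left(J - J\right)}{J + J} = \frac{J + 0}{2 J} = J \frac{1}{2 J} = \frac{1}{2}$)
$\left(77 + \frac{-48 + I{\left(4 \right)}}{75 + 4}\right) a = \left(77 + \frac{-48 + \frac{1}{2}}{75 + 4}\right) 135 = \left(77 - \frac{95}{2 \cdot 79}\right) 135 = \left(77 - \frac{95}{158}\right) 135 = \frac{12071}{158} \cdot 135 = \frac{1629585}{158}$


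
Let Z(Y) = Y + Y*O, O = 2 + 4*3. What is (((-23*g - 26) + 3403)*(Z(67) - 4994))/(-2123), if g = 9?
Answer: 12645130/2123 ≈ 5956.3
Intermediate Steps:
O = 14 (O = 2 + 12 = 14)
Z(Y) = 15*Y (Z(Y) = Y + Y*14 = Y + 14*Y = 15*Y)
(((-23*g - 26) + 3403)*(Z(67) - 4994))/(-2123) = (((-23*9 - 26) + 3403)*(15*67 - 4994))/(-2123) = (((-207 - 26) + 3403)*(1005 - 4994))*(-1/2123) = ((-233 + 3403)*(-3989))*(-1/2123) = (3170*(-3989))*(-1/2123) = -12645130*(-1/2123) = 12645130/2123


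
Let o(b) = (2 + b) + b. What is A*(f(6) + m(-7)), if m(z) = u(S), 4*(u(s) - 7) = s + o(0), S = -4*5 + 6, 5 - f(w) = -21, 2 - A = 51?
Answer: -1470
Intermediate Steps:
o(b) = 2 + 2*b
A = -49 (A = 2 - 1*51 = 2 - 51 = -49)
f(w) = 26 (f(w) = 5 - 1*(-21) = 5 + 21 = 26)
S = -14 (S = -20 + 6 = -14)
u(s) = 15/2 + s/4 (u(s) = 7 + (s + (2 + 2*0))/4 = 7 + (s + (2 + 0))/4 = 7 + (s + 2)/4 = 7 + (2 + s)/4 = 7 + (½ + s/4) = 15/2 + s/4)
m(z) = 4 (m(z) = 15/2 + (¼)*(-14) = 15/2 - 7/2 = 4)
A*(f(6) + m(-7)) = -49*(26 + 4) = -49*30 = -1470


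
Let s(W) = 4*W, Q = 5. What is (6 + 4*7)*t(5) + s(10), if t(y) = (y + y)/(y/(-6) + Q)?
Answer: 608/5 ≈ 121.60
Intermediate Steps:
t(y) = 2*y/(5 - y/6) (t(y) = (y + y)/(y/(-6) + 5) = (2*y)/(y*(-⅙) + 5) = (2*y)/(-y/6 + 5) = (2*y)/(5 - y/6) = 2*y/(5 - y/6))
(6 + 4*7)*t(5) + s(10) = (6 + 4*7)*(-12*5/(-30 + 5)) + 4*10 = (6 + 28)*(-12*5/(-25)) + 40 = 34*(-12*5*(-1/25)) + 40 = 34*(12/5) + 40 = 408/5 + 40 = 608/5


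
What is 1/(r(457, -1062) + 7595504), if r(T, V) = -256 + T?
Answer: 1/7595705 ≈ 1.3165e-7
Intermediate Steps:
1/(r(457, -1062) + 7595504) = 1/((-256 + 457) + 7595504) = 1/(201 + 7595504) = 1/7595705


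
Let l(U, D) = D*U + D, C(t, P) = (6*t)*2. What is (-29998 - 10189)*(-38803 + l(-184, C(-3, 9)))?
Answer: 1294624205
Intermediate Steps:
C(t, P) = 12*t
l(U, D) = D + D*U
(-29998 - 10189)*(-38803 + l(-184, C(-3, 9))) = (-29998 - 10189)*(-38803 + (12*(-3))*(1 - 184)) = -40187*(-38803 - 36*(-183)) = -40187*(-38803 + 6588) = -40187*(-32215) = 1294624205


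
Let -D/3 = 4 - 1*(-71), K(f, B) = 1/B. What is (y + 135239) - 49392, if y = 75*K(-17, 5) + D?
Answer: 85637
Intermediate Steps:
D = -225 (D = -3*(4 - 1*(-71)) = -3*(4 + 71) = -3*75 = -225)
y = -210 (y = 75/5 - 225 = 75*(1/5) - 225 = 15 - 225 = -210)
(y + 135239) - 49392 = (-210 + 135239) - 49392 = 135029 - 49392 = 85637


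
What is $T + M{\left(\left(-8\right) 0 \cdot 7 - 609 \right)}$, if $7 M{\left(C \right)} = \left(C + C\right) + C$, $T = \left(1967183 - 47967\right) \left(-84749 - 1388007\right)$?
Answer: $-2826536879557$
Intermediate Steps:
$T = -2826536879296$ ($T = 1919216 \left(-1472756\right) = -2826536879296$)
$M{\left(C \right)} = \frac{3 C}{7}$ ($M{\left(C \right)} = \frac{\left(C + C\right) + C}{7} = \frac{2 C + C}{7} = \frac{3 C}{7}$)
$T + M{\left(\left(-8\right) 0 \cdot 7 - 609 \right)} = -2826536879296 + \frac{3 \left(\left(-8\right) 0 \cdot 7 - 609\right)}{7} = -2826536879296 + \frac{3 \left(0 \cdot 7 - 609\right)}{7} = -2826536879296 + \frac{3 \left(0 - 609\right)}{7} = -2826536879296 + \frac{3}{7} \left(-609\right) = -2826536879296 - 261 = -2826536879557$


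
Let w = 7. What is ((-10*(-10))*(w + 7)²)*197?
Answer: 3861200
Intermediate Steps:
((-10*(-10))*(w + 7)²)*197 = ((-10*(-10))*(7 + 7)²)*197 = (100*14²)*197 = (100*196)*197 = 19600*197 = 3861200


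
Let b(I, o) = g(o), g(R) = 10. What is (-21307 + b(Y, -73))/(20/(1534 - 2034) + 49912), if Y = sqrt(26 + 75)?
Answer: -177475/415933 ≈ -0.42669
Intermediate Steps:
Y = sqrt(101) ≈ 10.050
b(I, o) = 10
(-21307 + b(Y, -73))/(20/(1534 - 2034) + 49912) = (-21307 + 10)/(20/(1534 - 2034) + 49912) = -21297/(20/(-500) + 49912) = -21297/(-1/500*20 + 49912) = -21297/(-1/25 + 49912) = -21297/1247799/25 = -21297*25/1247799 = -177475/415933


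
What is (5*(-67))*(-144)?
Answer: 48240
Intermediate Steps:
(5*(-67))*(-144) = -335*(-144) = 48240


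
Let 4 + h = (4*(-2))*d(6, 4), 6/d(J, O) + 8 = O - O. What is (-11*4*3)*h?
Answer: -264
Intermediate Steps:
d(J, O) = -3/4 (d(J, O) = 6/(-8 + (O - O)) = 6/(-8 + 0) = 6/(-8) = 6*(-1/8) = -3/4)
h = 2 (h = -4 + (4*(-2))*(-3/4) = -4 - 8*(-3/4) = -4 + 6 = 2)
(-11*4*3)*h = (-11*4*3)*2 = -44*3*2 = -132*2 = -264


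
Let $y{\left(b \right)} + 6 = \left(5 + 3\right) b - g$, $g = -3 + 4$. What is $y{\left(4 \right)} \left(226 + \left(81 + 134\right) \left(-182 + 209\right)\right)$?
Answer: $150775$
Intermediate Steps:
$g = 1$
$y{\left(b \right)} = -7 + 8 b$ ($y{\left(b \right)} = -6 + \left(\left(5 + 3\right) b - 1\right) = -6 + \left(8 b - 1\right) = -6 + \left(-1 + 8 b\right) = -7 + 8 b$)
$y{\left(4 \right)} \left(226 + \left(81 + 134\right) \left(-182 + 209\right)\right) = \left(-7 + 8 \cdot 4\right) \left(226 + \left(81 + 134\right) \left(-182 + 209\right)\right) = \left(-7 + 32\right) \left(226 + 215 \cdot 27\right) = 25 \left(226 + 5805\right) = 25 \cdot 6031 = 150775$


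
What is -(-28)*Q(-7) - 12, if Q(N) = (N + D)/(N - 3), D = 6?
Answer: -46/5 ≈ -9.2000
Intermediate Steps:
Q(N) = (6 + N)/(-3 + N) (Q(N) = (N + 6)/(N - 3) = (6 + N)/(-3 + N))
-(-28)*Q(-7) - 12 = -(-28)*(6 - 7)/(-3 - 7) - 12 = -(-28)*-1/(-10) - 12 = -(-28)*(-⅒*(-1)) - 12 = -(-28)/10 - 12 = -28*(-⅒) - 12 = 14/5 - 12 = -46/5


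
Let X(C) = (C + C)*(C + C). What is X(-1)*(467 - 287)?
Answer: 720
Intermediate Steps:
X(C) = 4*C² (X(C) = (2*C)*(2*C) = 4*C²)
X(-1)*(467 - 287) = (4*(-1)²)*(467 - 287) = (4*1)*180 = 4*180 = 720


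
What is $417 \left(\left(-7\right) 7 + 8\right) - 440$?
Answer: $-17537$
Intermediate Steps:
$417 \left(\left(-7\right) 7 + 8\right) - 440 = 417 \left(-49 + 8\right) - 440 = 417 \left(-41\right) - 440 = -17097 - 440 = -17537$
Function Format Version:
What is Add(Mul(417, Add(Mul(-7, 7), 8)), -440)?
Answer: -17537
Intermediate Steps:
Add(Mul(417, Add(Mul(-7, 7), 8)), -440) = Add(Mul(417, Add(-49, 8)), -440) = Add(Mul(417, -41), -440) = Add(-17097, -440) = -17537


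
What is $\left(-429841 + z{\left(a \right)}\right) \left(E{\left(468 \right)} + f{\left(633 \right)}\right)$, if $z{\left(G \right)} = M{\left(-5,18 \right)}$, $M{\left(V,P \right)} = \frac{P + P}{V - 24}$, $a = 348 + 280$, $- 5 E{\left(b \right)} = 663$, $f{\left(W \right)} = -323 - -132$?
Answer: $\frac{4033811530}{29} \approx 1.391 \cdot 10^{8}$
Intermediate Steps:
$f{\left(W \right)} = -191$ ($f{\left(W \right)} = -323 + 132 = -191$)
$E{\left(b \right)} = - \frac{663}{5}$ ($E{\left(b \right)} = \left(- \frac{1}{5}\right) 663 = - \frac{663}{5}$)
$a = 628$
$M{\left(V,P \right)} = \frac{2 P}{-24 + V}$
$z{\left(G \right)} = - \frac{36}{29}$ ($z{\left(G \right)} = 2 \cdot 18 \frac{1}{-24 - 5} = 2 \cdot 18 \frac{1}{-29} = 2 \cdot 18 \left(- \frac{1}{29}\right) = - \frac{36}{29}$)
$\left(-429841 + z{\left(a \right)}\right) \left(E{\left(468 \right)} + f{\left(633 \right)}\right) = \left(-429841 - \frac{36}{29}\right) \left(- \frac{663}{5} - 191\right) = \left(- \frac{12465425}{29}\right) \left(- \frac{1618}{5}\right) = \frac{4033811530}{29}$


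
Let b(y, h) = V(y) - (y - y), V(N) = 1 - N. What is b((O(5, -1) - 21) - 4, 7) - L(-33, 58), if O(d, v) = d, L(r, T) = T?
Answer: -37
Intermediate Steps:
b(y, h) = 1 - y (b(y, h) = (1 - y) - (y - y) = (1 - y) - 1*0 = (1 - y) + 0 = 1 - y)
b((O(5, -1) - 21) - 4, 7) - L(-33, 58) = (1 - ((5 - 21) - 4)) - 1*58 = (1 - (-16 - 4)) - 58 = (1 - 1*(-20)) - 58 = (1 + 20) - 58 = 21 - 58 = -37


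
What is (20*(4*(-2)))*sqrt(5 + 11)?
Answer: -640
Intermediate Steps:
(20*(4*(-2)))*sqrt(5 + 11) = (20*(-8))*sqrt(16) = -160*4 = -640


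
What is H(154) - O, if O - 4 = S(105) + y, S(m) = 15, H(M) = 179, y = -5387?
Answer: 5547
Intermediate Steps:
O = -5368 (O = 4 + (15 - 5387) = 4 - 5372 = -5368)
H(154) - O = 179 - 1*(-5368) = 179 + 5368 = 5547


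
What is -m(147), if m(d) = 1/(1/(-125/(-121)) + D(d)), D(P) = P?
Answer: -125/18496 ≈ -0.0067582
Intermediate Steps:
m(d) = 1/(121/125 + d) (m(d) = 1/(1/(-125/(-121)) + d) = 1/(1/(-125*(-1/121)) + d) = 1/(1/(125/121) + d) = 1/(121/125 + d))
-m(147) = -125/(121 + 125*147) = -125/(121 + 18375) = -125/18496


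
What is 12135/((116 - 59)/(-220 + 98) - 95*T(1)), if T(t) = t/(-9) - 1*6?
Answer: 13324230/636937 ≈ 20.919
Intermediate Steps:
T(t) = -6 - t/9 (T(t) = t*(-⅑) - 6 = -t/9 - 6 = -6 - t/9)
12135/((116 - 59)/(-220 + 98) - 95*T(1)) = 12135/((116 - 59)/(-220 + 98) - 95*(-6 - ⅑*1)) = 12135/(57/(-122) - 95*(-6 - ⅑)) = 12135/(57*(-1/122) - 95*(-55/9)) = 12135/(-57/122 + 5225/9) = 12135/(636937/1098) = 12135*(1098/636937) = 13324230/636937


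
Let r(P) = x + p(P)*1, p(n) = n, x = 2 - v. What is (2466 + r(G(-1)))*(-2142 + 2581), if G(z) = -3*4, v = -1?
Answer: 1078623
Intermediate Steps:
x = 3 (x = 2 - 1*(-1) = 2 + 1 = 3)
G(z) = -12
r(P) = 3 + P (r(P) = 3 + P*1 = 3 + P)
(2466 + r(G(-1)))*(-2142 + 2581) = (2466 + (3 - 12))*(-2142 + 2581) = (2466 - 9)*439 = 2457*439 = 1078623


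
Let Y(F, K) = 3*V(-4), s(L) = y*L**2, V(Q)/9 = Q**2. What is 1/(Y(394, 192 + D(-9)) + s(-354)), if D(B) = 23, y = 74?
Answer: 1/9273816 ≈ 1.0783e-7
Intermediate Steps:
V(Q) = 9*Q**2
s(L) = 74*L**2
Y(F, K) = 432 (Y(F, K) = 3*(9*(-4)**2) = 3*(9*16) = 3*144 = 432)
1/(Y(394, 192 + D(-9)) + s(-354)) = 1/(432 + 74*(-354)**2) = 1/(432 + 74*125316) = 1/(432 + 9273384) = 1/9273816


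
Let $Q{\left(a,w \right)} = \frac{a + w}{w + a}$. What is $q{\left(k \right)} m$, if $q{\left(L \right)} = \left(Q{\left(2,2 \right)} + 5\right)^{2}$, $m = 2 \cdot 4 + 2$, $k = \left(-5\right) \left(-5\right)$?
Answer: $360$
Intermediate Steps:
$k = 25$
$Q{\left(a,w \right)} = 1$ ($Q{\left(a,w \right)} = \frac{a + w}{a + w} = 1$)
$m = 10$ ($m = 8 + 2 = 10$)
$q{\left(L \right)} = 36$ ($q{\left(L \right)} = \left(1 + 5\right)^{2} = 6^{2} = 36$)
$q{\left(k \right)} m = 36 \cdot 10 = 360$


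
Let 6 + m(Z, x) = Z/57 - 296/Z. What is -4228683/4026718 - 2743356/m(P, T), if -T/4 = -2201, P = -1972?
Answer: 19401193760195721/286043953207 ≈ 67826.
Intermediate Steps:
T = 8804 (T = -4*(-2201) = 8804)
m(Z, x) = -6 - 296/Z + Z/57 (m(Z, x) = -6 + (Z/57 - 296/Z) = -6 + (-296/Z + Z/57) = -6 - 296/Z + Z/57)
-4228683/4026718 - 2743356/m(P, T) = -4228683/4026718 - 2743356/(-6 - 296/(-1972) + (1/57)*(-1972)) = -4228683*1/4026718 - 2743356/(-6 - 296*(-1/1972) - 1972/57) = -4228683/4026718 - 2743356/(-6 + 74/493 - 1972/57) = -4228683/4026718 - 2743356/(-1136584/28101) = -4228683/4026718 - 2743356*(-28101/1136584) = -4228683/4026718 + 19272761739/284146 = 19401193760195721/286043953207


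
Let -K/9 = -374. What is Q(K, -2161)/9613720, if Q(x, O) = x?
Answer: 1683/4806860 ≈ 0.00035012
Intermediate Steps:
K = 3366 (K = -9*(-374) = 3366)
Q(K, -2161)/9613720 = 3366/9613720 = 3366*(1/9613720) = 1683/4806860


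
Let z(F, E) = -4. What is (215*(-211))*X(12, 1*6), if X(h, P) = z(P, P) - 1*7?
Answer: 499015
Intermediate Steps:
X(h, P) = -11 (X(h, P) = -4 - 1*7 = -4 - 7 = -11)
(215*(-211))*X(12, 1*6) = (215*(-211))*(-11) = -45365*(-11) = 499015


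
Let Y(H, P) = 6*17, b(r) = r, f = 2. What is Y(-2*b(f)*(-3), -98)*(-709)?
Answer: -72318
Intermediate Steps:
Y(H, P) = 102
Y(-2*b(f)*(-3), -98)*(-709) = 102*(-709) = -72318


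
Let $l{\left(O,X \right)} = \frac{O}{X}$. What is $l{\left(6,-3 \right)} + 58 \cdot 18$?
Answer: $1042$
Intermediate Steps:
$l{\left(6,-3 \right)} + 58 \cdot 18 = \frac{6}{-3} + 58 \cdot 18 = 6 \left(- \frac{1}{3}\right) + 1044 = -2 + 1044 = 1042$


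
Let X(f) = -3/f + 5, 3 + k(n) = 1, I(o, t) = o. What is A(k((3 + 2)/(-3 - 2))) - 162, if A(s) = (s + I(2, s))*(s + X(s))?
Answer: -162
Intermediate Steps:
k(n) = -2 (k(n) = -3 + 1 = -2)
X(f) = 5 - 3/f
A(s) = (2 + s)*(5 + s - 3/s) (A(s) = (s + 2)*(s + (5 - 3/s)) = (2 + s)*(5 + s - 3/s))
A(k((3 + 2)/(-3 - 2))) - 162 = (7 + (-2)² - 6/(-2) + 7*(-2)) - 162 = (7 + 4 - 6*(-½) - 14) - 162 = (7 + 4 + 3 - 14) - 162 = 0 - 162 = -162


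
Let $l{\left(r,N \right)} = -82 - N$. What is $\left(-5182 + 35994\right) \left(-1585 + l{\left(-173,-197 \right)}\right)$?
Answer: $-45293640$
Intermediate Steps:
$\left(-5182 + 35994\right) \left(-1585 + l{\left(-173,-197 \right)}\right) = \left(-5182 + 35994\right) \left(-1585 - -115\right) = 30812 \left(-1585 + \left(-82 + 197\right)\right) = 30812 \left(-1585 + 115\right) = 30812 \left(-1470\right) = -45293640$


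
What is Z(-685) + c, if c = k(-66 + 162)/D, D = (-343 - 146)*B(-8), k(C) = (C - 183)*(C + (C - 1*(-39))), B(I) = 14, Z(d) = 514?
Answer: 168521/326 ≈ 516.94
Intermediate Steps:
k(C) = (-183 + C)*(39 + 2*C) (k(C) = (-183 + C)*(C + (C + 39)) = (-183 + C)*(C + (39 + C)) = (-183 + C)*(39 + 2*C))
D = -6846 (D = (-343 - 146)*14 = -489*14 = -6846)
c = 957/326 (c = (-7137 - 327*(-66 + 162) + 2*(-66 + 162)²)/(-6846) = (-7137 - 327*96 + 2*96²)*(-1/6846) = (-7137 - 31392 + 2*9216)*(-1/6846) = (-7137 - 31392 + 18432)*(-1/6846) = -20097*(-1/6846) = 957/326 ≈ 2.9356)
Z(-685) + c = 514 + 957/326 = 168521/326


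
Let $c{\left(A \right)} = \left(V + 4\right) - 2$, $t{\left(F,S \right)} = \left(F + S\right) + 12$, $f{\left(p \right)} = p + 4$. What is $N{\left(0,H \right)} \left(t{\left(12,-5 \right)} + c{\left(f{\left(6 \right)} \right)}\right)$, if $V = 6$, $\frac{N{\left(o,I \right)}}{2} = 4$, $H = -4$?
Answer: $216$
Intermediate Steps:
$f{\left(p \right)} = 4 + p$
$N{\left(o,I \right)} = 8$ ($N{\left(o,I \right)} = 2 \cdot 4 = 8$)
$t{\left(F,S \right)} = 12 + F + S$
$c{\left(A \right)} = 8$ ($c{\left(A \right)} = \left(6 + 4\right) - 2 = 10 - 2 = 8$)
$N{\left(0,H \right)} \left(t{\left(12,-5 \right)} + c{\left(f{\left(6 \right)} \right)}\right) = 8 \left(\left(12 + 12 - 5\right) + 8\right) = 8 \left(19 + 8\right) = 8 \cdot 27 = 216$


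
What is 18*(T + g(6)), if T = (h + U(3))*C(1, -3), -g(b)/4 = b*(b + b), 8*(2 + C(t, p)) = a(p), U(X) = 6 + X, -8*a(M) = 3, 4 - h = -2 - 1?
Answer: -11547/2 ≈ -5773.5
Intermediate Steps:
h = 7 (h = 4 - (-2 - 1) = 4 - 1*(-3) = 4 + 3 = 7)
a(M) = -3/8 (a(M) = -⅛*3 = -3/8)
C(t, p) = -131/64 (C(t, p) = -2 + (⅛)*(-3/8) = -2 - 3/64 = -131/64)
g(b) = -8*b² (g(b) = -4*b*(b + b) = -4*b*2*b = -8*b²)
T = -131/4 (T = (7 + (6 + 3))*(-131/64) = (7 + 9)*(-131/64) = 16*(-131/64) = -131/4 ≈ -32.750)
18*(T + g(6)) = 18*(-131/4 - 8*6²) = 18*(-131/4 - 8*36) = 18*(-131/4 - 288) = 18*(-1283/4) = -11547/2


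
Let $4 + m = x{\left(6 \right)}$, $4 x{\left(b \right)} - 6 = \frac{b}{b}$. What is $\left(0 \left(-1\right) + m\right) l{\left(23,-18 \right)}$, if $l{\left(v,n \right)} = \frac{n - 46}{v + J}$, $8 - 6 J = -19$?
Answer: $\frac{288}{55} \approx 5.2364$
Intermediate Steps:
$J = \frac{9}{2}$ ($J = \frac{4}{3} - - \frac{19}{6} = \frac{4}{3} + \frac{19}{6} = \frac{9}{2} \approx 4.5$)
$x{\left(b \right)} = \frac{7}{4}$ ($x{\left(b \right)} = \frac{3}{2} + \frac{b \frac{1}{b}}{4} = \frac{3}{2} + \frac{1}{4} \cdot 1 = \frac{3}{2} + \frac{1}{4} = \frac{7}{4}$)
$m = - \frac{9}{4}$ ($m = -4 + \frac{7}{4} = - \frac{9}{4} \approx -2.25$)
$l{\left(v,n \right)} = \frac{-46 + n}{\frac{9}{2} + v}$ ($l{\left(v,n \right)} = \frac{n - 46}{v + \frac{9}{2}} = \frac{-46 + n}{\frac{9}{2} + v}$)
$\left(0 \left(-1\right) + m\right) l{\left(23,-18 \right)} = \left(0 \left(-1\right) - \frac{9}{4}\right) \frac{2 \left(-46 - 18\right)}{9 + 2 \cdot 23} = \left(0 - \frac{9}{4}\right) 2 \frac{1}{9 + 46} \left(-64\right) = - \frac{9 \cdot 2 \cdot \frac{1}{55} \left(-64\right)}{4} = \left(- \frac{9}{4}\right) \left(- \frac{128}{55}\right) = \frac{288}{55}$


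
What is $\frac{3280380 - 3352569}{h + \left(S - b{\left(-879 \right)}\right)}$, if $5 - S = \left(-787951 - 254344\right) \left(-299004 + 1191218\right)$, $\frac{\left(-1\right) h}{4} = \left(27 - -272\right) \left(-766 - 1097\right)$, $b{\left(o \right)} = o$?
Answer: $- \frac{24063}{309984140054} \approx -7.7627 \cdot 10^{-8}$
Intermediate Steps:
$h = 2228148$ ($h = - 4 \left(27 - -272\right) \left(-766 - 1097\right) = - 4 \left(27 + 272\right) \left(-1863\right) = - 4 \cdot 299 \left(-1863\right) = \left(-4\right) \left(-557037\right) = 2228148$)
$S = 929950191135$ ($S = 5 - \left(-787951 - 254344\right) \left(-299004 + 1191218\right) = 5 - \left(-1042295\right) 892214 = 5 - -929950191130 = 5 + 929950191130 = 929950191135$)
$\frac{3280380 - 3352569}{h + \left(S - b{\left(-879 \right)}\right)} = \frac{3280380 - 3352569}{2228148 + \left(929950191135 - -879\right)} = - \frac{72189}{2228148 + \left(929950191135 + 879\right)} = - \frac{72189}{2228148 + 929950192014} = - \frac{72189}{929952420162} = \left(-72189\right) \frac{1}{929952420162} = - \frac{24063}{309984140054}$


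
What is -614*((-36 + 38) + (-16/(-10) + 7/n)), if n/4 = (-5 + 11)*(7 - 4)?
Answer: -408617/180 ≈ -2270.1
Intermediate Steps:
n = 72 (n = 4*((-5 + 11)*(7 - 4)) = 4*(6*3) = 4*18 = 72)
-614*((-36 + 38) + (-16/(-10) + 7/n)) = -614*((-36 + 38) + (-16/(-10) + 7/72)) = -614*(2 + (-16*(-1/10) + 7*(1/72))) = -614*(2 + (8/5 + 7/72)) = -614*(2 + 611/360) = -614*1331/360 = -408617/180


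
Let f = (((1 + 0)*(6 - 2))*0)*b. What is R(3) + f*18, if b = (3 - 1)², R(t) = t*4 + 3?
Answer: 15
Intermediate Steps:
R(t) = 3 + 4*t (R(t) = 4*t + 3 = 3 + 4*t)
b = 4 (b = 2² = 4)
f = 0 (f = (((1 + 0)*(6 - 2))*0)*4 = ((1*4)*0)*4 = (4*0)*4 = 0*4 = 0)
R(3) + f*18 = (3 + 4*3) + 0*18 = (3 + 12) + 0 = 15 + 0 = 15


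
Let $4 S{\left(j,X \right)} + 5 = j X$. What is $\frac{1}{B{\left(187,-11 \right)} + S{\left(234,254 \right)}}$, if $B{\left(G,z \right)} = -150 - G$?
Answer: $\frac{4}{58083} \approx 6.8867 \cdot 10^{-5}$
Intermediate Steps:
$S{\left(j,X \right)} = - \frac{5}{4} + \frac{X j}{4}$ ($S{\left(j,X \right)} = - \frac{5}{4} + \frac{j X}{4} = - \frac{5}{4} + \frac{X j}{4}$)
$\frac{1}{B{\left(187,-11 \right)} + S{\left(234,254 \right)}} = \frac{1}{\left(-150 - 187\right) - \left(\frac{5}{4} - 14859\right)} = \frac{1}{\left(-150 - 187\right) + \left(- \frac{5}{4} + 14859\right)} = \frac{1}{-337 + \frac{59431}{4}} = \frac{1}{\frac{58083}{4}} = \frac{4}{58083}$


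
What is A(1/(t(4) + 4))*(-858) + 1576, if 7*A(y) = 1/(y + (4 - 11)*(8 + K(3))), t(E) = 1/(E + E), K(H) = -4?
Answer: 5066813/3206 ≈ 1580.4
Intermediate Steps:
t(E) = 1/(2*E)
A(y) = 1/(7*(-28 + y)) (A(y) = 1/(7*(y + (4 - 11)*(8 - 4))) = 1/(7*(y - 7*4)) = 1/(7*(y - 28)) = 1/(7*(-28 + y)))
A(1/(t(4) + 4))*(-858) + 1576 = (1/(7*(-28 + 1/((½)/4 + 4))))*(-858) + 1576 = (1/(7*(-28 + 1/((½)*(¼) + 4))))*(-858) + 1576 = (1/(7*(-28 + 1/(⅛ + 4))))*(-858) + 1576 = (1/(7*(-28 + 1/(33/8))))*(-858) + 1576 = (1/(7*(-28 + 8/33)))*(-858) + 1576 = (1/(7*(-916/33)))*(-858) + 1576 = ((⅐)*(-33/916))*(-858) + 1576 = -33/6412*(-858) + 1576 = 14157/3206 + 1576 = 5066813/3206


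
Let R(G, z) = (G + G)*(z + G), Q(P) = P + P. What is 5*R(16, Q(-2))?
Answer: 1920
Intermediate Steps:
Q(P) = 2*P
R(G, z) = 2*G*(G + z) (R(G, z) = (2*G)*(G + z) = 2*G*(G + z))
5*R(16, Q(-2)) = 5*(2*16*(16 + 2*(-2))) = 5*(2*16*(16 - 4)) = 5*(2*16*12) = 5*384 = 1920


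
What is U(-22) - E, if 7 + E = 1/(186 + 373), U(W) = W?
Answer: -8386/559 ≈ -15.002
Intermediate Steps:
E = -3912/559 (E = -7 + 1/(186 + 373) = -7 + 1/559 = -3912/559 ≈ -6.9982)
U(-22) - E = -22 - 1*(-3912/559) = -22 + 3912/559 = -8386/559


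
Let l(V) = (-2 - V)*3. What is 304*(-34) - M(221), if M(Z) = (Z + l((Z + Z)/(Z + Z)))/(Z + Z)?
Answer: -2284362/221 ≈ -10336.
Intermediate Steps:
l(V) = -6 - 3*V
M(Z) = (-9 + Z)/(2*Z) (M(Z) = (Z + (-6 - 3*(Z + Z)/(Z + Z)))/(Z + Z) = (Z + (-6 - 3*2*Z/(2*Z)))/((2*Z)) = (Z + (-6 - 3*2*Z*1/(2*Z)))*(1/(2*Z)) = (Z + (-6 - 3*1))*(1/(2*Z)) = (Z + (-6 - 3))*(1/(2*Z)) = (Z - 9)*(1/(2*Z)) = (-9 + Z)*(1/(2*Z)) = (-9 + Z)/(2*Z))
304*(-34) - M(221) = 304*(-34) - (-9 + 221)/(2*221) = -10336 - 212/(2*221) = -10336 - 1*106/221 = -10336 - 106/221 = -2284362/221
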